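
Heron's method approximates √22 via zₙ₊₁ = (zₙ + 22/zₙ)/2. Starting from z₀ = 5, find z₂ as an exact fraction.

z₁ = (5 + 22/5)/2 = 47/10.
z₂ = (47/10 + 22/(47/10))/2 = 4409/940.

4409/940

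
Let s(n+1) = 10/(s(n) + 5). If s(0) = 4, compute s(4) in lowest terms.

s(1) = 10/(4 + 5) = 10/9.
s(2) = 10/(10/9 + 5) = 18/11.
s(3) = 10/(18/11 + 5) = 110/73.
s(4) = 10/(110/73 + 5) = 146/95.

146/95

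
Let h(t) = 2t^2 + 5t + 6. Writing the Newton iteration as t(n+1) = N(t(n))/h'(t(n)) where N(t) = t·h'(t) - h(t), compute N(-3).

12

h'(t) = 4t + 5.
N(t) = t·h'(t) - h(t) = t·(4t + 5) - (2t^2 + 5t + 6) = 2t^2 - 6.
N(-3) = 12.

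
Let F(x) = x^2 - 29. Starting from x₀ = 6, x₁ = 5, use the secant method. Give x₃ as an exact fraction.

307/57

F(6) = 7, F(5) = -4. x₂ = 5 - (-4)·(5 - 6)/((-4) - 7) = 59/11.
F(5) = -4, F(59/11) = -28/121. x₃ = (59/11) - (-28/121)·((59/11) - 5)/((-28/121) - (-4)) = 307/57.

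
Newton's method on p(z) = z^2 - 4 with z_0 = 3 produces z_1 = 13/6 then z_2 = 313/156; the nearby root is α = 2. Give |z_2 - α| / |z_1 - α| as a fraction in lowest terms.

1/26

z_1 - α = 13/6 - 2 = 1/6, so |z_1 - α| = 1/6.
z_2 - α = 313/156 - 2 = 1/156, so |z_2 - α| = 1/156.
Ratio = (1/156) / (1/6) = 1/26.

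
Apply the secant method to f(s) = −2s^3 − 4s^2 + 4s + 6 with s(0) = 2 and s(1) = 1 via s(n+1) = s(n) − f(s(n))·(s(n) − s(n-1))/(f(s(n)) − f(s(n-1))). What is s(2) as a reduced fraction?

13/11

f(2) = −18, f(1) = 4. s(2) = 1 − 4·(1 − 2)/(4 − (−18)) = 13/11.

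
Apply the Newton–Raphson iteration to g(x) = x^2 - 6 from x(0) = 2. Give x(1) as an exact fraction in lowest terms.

5/2

g'(x) = 2x.
g(2) = -2, g'(2) = 4, so x(1) = 2 - (-2)/4 = 5/2.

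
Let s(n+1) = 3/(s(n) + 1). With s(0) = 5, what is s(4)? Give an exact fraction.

s(1) = 3/(5 + 1) = 1/2.
s(2) = 3/(1/2 + 1) = 2.
s(3) = 3/(2 + 1) = 1.
s(4) = 3/(1 + 1) = 3/2.

3/2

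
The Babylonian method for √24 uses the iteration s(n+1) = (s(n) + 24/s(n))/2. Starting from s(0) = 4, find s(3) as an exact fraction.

4801/980

s(1) = (4 + 24/4)/2 = 5.
s(2) = (5 + 24/5)/2 = 49/10.
s(3) = (49/10 + 24/(49/10))/2 = 4801/980.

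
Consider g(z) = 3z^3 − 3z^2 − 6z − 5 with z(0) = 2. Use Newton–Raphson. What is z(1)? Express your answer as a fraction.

g'(z) = 9z^2 − 6z − 6.
g(2) = −5, g'(2) = 18, so z(1) = 2 − (−5)/18 = 41/18.

41/18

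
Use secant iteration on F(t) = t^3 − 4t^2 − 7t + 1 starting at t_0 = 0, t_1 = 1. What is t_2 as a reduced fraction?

F(0) = 1, F(1) = −9. t_2 = 1 − (−9)·(1 − 0)/((−9) − 1) = 1/10.

1/10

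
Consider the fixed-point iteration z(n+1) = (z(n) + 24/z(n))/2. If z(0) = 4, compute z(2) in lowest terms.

49/10

z(1) = (4 + 24/4)/2 = 5.
z(2) = (5 + 24/5)/2 = 49/10.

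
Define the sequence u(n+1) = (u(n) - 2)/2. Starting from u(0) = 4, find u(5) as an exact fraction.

-29/16

u(1) = (4 - 2)/2 = 1.
u(2) = (1 - 2)/2 = -1/2.
u(3) = ((-1/2) - 2)/2 = -5/4.
u(4) = ((-5/4) - 2)/2 = -13/8.
u(5) = ((-13/8) - 2)/2 = -29/16.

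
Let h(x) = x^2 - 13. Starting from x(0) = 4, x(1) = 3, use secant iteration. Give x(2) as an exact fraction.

25/7

h(4) = 3, h(3) = -4. x(2) = 3 - (-4)·(3 - 4)/((-4) - 3) = 25/7.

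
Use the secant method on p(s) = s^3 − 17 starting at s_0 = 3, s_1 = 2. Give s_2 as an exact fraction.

p(3) = 10, p(2) = −9. s_2 = 2 − (−9)·(2 − 3)/((−9) − 10) = 47/19.

47/19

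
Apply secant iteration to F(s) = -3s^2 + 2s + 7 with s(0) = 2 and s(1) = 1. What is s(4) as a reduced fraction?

F(2) = -1, F(1) = 6. s(2) = 1 - 6·(1 - 2)/(6 - (-1)) = 13/7.
F(1) = 6, F(13/7) = 18/49. s(3) = (13/7) - (18/49)·((13/7) - 1)/((18/49) - 6) = 44/23.
F(13/7) = 18/49, F(44/23) = -81/529. s(4) = (44/23) - (-81/529)·((44/23) - (13/7))/((-81/529) - (18/49)) = 2843/1499.

2843/1499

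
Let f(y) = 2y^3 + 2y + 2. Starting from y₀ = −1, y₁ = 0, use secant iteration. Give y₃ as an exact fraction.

−4/5

f(−1) = −2, f(0) = 2. y₂ = 0 − 2·(0 − (−1))/(2 − (−2)) = −1/2.
f(0) = 2, f(−1/2) = 3/4. y₃ = (−1/2) − (3/4)·((−1/2) − 0)/((3/4) − 2) = −4/5.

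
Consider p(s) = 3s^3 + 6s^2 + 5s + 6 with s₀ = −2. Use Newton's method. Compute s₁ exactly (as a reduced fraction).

p'(s) = 9s^2 + 12s + 5.
p(−2) = −4, p'(−2) = 17, so s₁ = (−2) − (−4)/17 = −30/17.

−30/17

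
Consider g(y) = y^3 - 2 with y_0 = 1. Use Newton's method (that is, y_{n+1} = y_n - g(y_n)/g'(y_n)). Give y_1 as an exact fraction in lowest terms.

g'(y) = 3y^2.
g(1) = -1, g'(1) = 3, so y_1 = 1 - (-1)/3 = 4/3.

4/3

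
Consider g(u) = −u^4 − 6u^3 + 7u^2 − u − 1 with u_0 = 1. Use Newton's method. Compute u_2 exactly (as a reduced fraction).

g'(u) = −4u^3 − 18u^2 + 14u − 1.
g(1) = −2, g'(1) = −9, so u_1 = 1 − (−2)/(−9) = 7/9.
g(7/9) = −4804/6561, g'(7/9) = −2101/729, so u_2 = (7/9) − (−4804/6561)/(−2101/729) = 3301/6303.

3301/6303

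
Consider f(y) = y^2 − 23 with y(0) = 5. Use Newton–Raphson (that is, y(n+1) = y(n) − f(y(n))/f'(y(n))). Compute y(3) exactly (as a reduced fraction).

f'(y) = 2y.
f(5) = 2, f'(5) = 10, so y(1) = 5 − 2/10 = 24/5.
f(24/5) = 1/25, f'(24/5) = 48/5, so y(2) = (24/5) − (1/25)/(48/5) = 1151/240.
f(1151/240) = 1/57600, f'(1151/240) = 1151/120, so y(3) = (1151/240) − (1/57600)/(1151/120) = 2649601/552480.

2649601/552480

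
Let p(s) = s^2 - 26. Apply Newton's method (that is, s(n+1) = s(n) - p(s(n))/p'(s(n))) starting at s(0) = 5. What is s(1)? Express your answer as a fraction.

51/10

p'(s) = 2s.
p(5) = -1, p'(5) = 10, so s(1) = 5 - (-1)/10 = 51/10.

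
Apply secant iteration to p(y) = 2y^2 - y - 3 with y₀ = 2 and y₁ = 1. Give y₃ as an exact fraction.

29/19

p(2) = 3, p(1) = -2. y₂ = 1 - (-2)·(1 - 2)/((-2) - 3) = 7/5.
p(1) = -2, p(7/5) = -12/25. y₃ = (7/5) - (-12/25)·((7/5) - 1)/((-12/25) - (-2)) = 29/19.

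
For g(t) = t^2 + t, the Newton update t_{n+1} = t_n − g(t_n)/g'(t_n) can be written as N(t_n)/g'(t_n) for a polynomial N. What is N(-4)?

16

g'(t) = 2t + 1.
N(t) = t·g'(t) − g(t) = t·(2t + 1) − (t^2 + t) = t^2.
N(-4) = 16.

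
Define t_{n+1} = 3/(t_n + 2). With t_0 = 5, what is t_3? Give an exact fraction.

t_1 = 3/(5 + 2) = 3/7.
t_2 = 3/(3/7 + 2) = 21/17.
t_3 = 3/(21/17 + 2) = 51/55.

51/55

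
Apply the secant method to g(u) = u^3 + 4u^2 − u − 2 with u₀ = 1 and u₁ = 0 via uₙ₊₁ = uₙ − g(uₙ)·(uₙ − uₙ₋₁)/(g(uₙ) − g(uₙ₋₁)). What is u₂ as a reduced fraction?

g(1) = 2, g(0) = −2. u₂ = 0 − (−2)·(0 − 1)/((−2) − 2) = 1/2.

1/2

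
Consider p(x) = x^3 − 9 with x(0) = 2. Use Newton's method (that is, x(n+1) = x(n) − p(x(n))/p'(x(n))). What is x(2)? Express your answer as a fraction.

p'(x) = 3x^2.
p(2) = −1, p'(2) = 12, so x(1) = 2 − (−1)/12 = 25/12.
p(25/12) = 73/1728, p'(25/12) = 625/48, so x(2) = (25/12) − (73/1728)/(625/48) = 23401/11250.

23401/11250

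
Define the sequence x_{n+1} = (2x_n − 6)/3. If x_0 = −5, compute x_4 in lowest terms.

x_1 = (2·(−5) − 6)/3 = −16/3.
x_2 = (2·(−16/3) − 6)/3 = −50/9.
x_3 = (2·(−50/9) − 6)/3 = −154/27.
x_4 = (2·(−154/27) − 6)/3 = −470/81.

−470/81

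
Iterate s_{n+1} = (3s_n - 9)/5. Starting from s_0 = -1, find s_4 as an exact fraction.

s_1 = (3·(-1) - 9)/5 = -12/5.
s_2 = (3·(-12/5) - 9)/5 = -81/25.
s_3 = (3·(-81/25) - 9)/5 = -468/125.
s_4 = (3·(-468/125) - 9)/5 = -2529/625.

-2529/625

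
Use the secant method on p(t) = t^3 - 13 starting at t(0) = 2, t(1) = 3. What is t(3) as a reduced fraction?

17593/7549

p(2) = -5, p(3) = 14. t(2) = 3 - 14·(3 - 2)/(14 - (-5)) = 43/19.
p(3) = 14, p(43/19) = -9660/6859. t(3) = (43/19) - (-9660/6859)·((43/19) - 3)/((-9660/6859) - 14) = 17593/7549.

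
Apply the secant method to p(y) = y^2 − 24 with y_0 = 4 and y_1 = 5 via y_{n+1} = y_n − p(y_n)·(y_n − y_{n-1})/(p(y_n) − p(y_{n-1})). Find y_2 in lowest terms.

p(4) = −8, p(5) = 1. y_2 = 5 − 1·(5 − 4)/(1 − (−8)) = 44/9.

44/9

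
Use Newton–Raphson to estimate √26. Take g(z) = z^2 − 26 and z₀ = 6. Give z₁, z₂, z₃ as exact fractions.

g'(z) = 2z.
g(6) = 10, g'(6) = 12, so z₁ = 6 − 10/12 = 31/6.
g(31/6) = 25/36, g'(31/6) = 31/3, so z₂ = (31/6) − (25/36)/(31/3) = 1897/372.
g(1897/372) = 625/138384, g'(1897/372) = 1897/186, so z₃ = (1897/372) − (625/138384)/(1897/186) = 7196593/1411368.

z₁ = 31/6, z₂ = 1897/372, z₃ = 7196593/1411368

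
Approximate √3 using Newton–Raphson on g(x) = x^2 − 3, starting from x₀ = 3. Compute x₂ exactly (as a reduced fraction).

7/4

g'(x) = 2x.
g(3) = 6, g'(3) = 6, so x₁ = 3 − 6/6 = 2.
g(2) = 1, g'(2) = 4, so x₂ = 2 − 1/4 = 7/4.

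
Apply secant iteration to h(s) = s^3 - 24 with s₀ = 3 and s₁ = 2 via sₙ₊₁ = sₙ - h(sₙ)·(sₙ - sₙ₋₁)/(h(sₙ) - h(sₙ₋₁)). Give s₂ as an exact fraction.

54/19

h(3) = 3, h(2) = -16. s₂ = 2 - (-16)·(2 - 3)/((-16) - 3) = 54/19.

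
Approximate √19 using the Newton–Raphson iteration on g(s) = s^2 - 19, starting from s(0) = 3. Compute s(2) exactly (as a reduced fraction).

g'(s) = 2s.
g(3) = -10, g'(3) = 6, so s(1) = 3 - (-10)/6 = 14/3.
g(14/3) = 25/9, g'(14/3) = 28/3, so s(2) = (14/3) - (25/9)/(28/3) = 367/84.

367/84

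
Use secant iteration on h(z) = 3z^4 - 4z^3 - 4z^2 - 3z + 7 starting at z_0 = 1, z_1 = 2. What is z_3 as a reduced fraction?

h(1) = -1, h(2) = 1. z_2 = 2 - 1·(2 - 1)/(1 - (-1)) = 3/2.
h(2) = 1, h(3/2) = -77/16. z_3 = (3/2) - (-77/16)·((3/2) - 2)/((-77/16) - 1) = 178/93.

178/93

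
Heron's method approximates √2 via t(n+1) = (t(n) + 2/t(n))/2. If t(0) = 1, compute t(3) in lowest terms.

t(1) = (1 + 2/1)/2 = 3/2.
t(2) = (3/2 + 2/(3/2))/2 = 17/12.
t(3) = (17/12 + 2/(17/12))/2 = 577/408.

577/408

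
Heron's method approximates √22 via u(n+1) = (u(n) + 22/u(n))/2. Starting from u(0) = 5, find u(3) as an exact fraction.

38878481/8288920

u(1) = (5 + 22/5)/2 = 47/10.
u(2) = (47/10 + 22/(47/10))/2 = 4409/940.
u(3) = (4409/940 + 22/(4409/940))/2 = 38878481/8288920.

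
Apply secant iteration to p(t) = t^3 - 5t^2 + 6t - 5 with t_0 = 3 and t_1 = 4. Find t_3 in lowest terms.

p(3) = -5, p(4) = 3. t_2 = 4 - 3·(4 - 3)/(3 - (-5)) = 29/8.
p(4) = 3, p(29/8) = -675/512. t_3 = (29/8) - (-675/512)·((29/8) - 4)/((-675/512) - 3) = 2756/737.

2756/737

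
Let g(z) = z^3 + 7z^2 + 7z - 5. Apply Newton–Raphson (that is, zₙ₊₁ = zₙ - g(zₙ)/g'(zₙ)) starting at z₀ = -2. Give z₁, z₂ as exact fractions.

g'(z) = 3z^2 + 14z + 7.
g(-2) = 1, g'(-2) = -9, so z₁ = (-2) - 1/(-9) = -17/9.
g(-17/9) = 10/729, g'(-17/9) = -236/27, so z₂ = (-17/9) - (10/729)/(-236/27) = -6013/3186.

z₁ = -17/9, z₂ = -6013/3186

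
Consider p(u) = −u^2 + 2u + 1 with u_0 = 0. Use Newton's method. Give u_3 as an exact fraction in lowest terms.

−169/408

p'(u) = −2u + 2.
p(0) = 1, p'(0) = 2, so u_1 = 0 − 1/2 = −1/2.
p(−1/2) = −1/4, p'(−1/2) = 3, so u_2 = (−1/2) − (−1/4)/3 = −5/12.
p(−5/12) = −1/144, p'(−5/12) = 17/6, so u_3 = (−5/12) − (−1/144)/(17/6) = −169/408.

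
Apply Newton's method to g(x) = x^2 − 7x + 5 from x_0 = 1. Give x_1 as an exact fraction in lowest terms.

g'(x) = 2x − 7.
g(1) = −1, g'(1) = −5, so x_1 = 1 − (−1)/(−5) = 4/5.

4/5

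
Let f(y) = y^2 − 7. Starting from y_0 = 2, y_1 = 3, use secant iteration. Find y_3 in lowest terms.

f(2) = −3, f(3) = 2. y_2 = 3 − 2·(3 − 2)/(2 − (−3)) = 13/5.
f(3) = 2, f(13/5) = −6/25. y_3 = (13/5) − (−6/25)·((13/5) − 3)/((−6/25) − 2) = 37/14.

37/14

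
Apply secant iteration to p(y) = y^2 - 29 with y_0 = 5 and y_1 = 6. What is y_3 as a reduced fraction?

673/125

p(5) = -4, p(6) = 7. y_2 = 6 - 7·(6 - 5)/(7 - (-4)) = 59/11.
p(6) = 7, p(59/11) = -28/121. y_3 = (59/11) - (-28/121)·((59/11) - 6)/((-28/121) - 7) = 673/125.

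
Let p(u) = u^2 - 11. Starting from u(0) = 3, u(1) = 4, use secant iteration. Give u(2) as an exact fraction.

23/7

p(3) = -2, p(4) = 5. u(2) = 4 - 5·(4 - 3)/(5 - (-2)) = 23/7.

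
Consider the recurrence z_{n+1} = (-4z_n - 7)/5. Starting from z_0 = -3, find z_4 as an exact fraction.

-211/125

z_1 = (-4·(-3) - 7)/5 = 1.
z_2 = (-4·1 - 7)/5 = -11/5.
z_3 = (-4·(-11/5) - 7)/5 = 9/25.
z_4 = (-4·(9/25) - 7)/5 = -211/125.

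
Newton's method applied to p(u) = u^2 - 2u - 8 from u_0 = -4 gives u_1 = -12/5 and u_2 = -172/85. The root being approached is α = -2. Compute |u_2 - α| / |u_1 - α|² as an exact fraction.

5/34

u_1 - α = -12/5 - (-2) = -12/5 + 2 = -2/5, so |u_1 - α| = 2/5.
u_2 - α = -172/85 - (-2) = -172/85 + 2 = -2/85, so |u_2 - α| = 2/85.
|u_1 - α|² = 4/25.
Ratio = (2/85) / (4/25) = 5/34.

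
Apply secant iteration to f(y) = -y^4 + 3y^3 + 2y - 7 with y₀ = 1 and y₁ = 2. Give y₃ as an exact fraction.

5674/4117

f(1) = -3, f(2) = 5. y₂ = 2 - 5·(2 - 1)/(5 - (-3)) = 11/8.
f(2) = 5, f(11/8) = -105/4096. y₃ = (11/8) - (-105/4096)·((11/8) - 2)/((-105/4096) - 5) = 5674/4117.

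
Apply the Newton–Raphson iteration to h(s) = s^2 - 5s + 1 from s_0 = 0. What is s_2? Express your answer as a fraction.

h'(s) = 2s - 5.
h(0) = 1, h'(0) = -5, so s_1 = 0 - 1/(-5) = 1/5.
h(1/5) = 1/25, h'(1/5) = -23/5, so s_2 = (1/5) - (1/25)/(-23/5) = 24/115.

24/115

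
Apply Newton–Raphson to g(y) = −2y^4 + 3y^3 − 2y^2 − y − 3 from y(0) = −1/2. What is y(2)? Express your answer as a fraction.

−1956467/1084430

g'(y) = −8y^3 + 9y^2 − 4y − 1.
g(−1/2) = −7/2, g'(−1/2) = 17/4, so y(1) = (−1/2) − (−7/2)/(17/4) = 11/34.
g(11/34) = −288414/83521, g'(11/34) = −31895/19652, so y(2) = (11/34) − (−288414/83521)/(−31895/19652) = −1956467/1084430.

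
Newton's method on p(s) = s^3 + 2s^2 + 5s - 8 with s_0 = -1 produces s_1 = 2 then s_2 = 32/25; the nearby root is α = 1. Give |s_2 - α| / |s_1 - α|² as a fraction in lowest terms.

7/25

s_1 - α = 2 - 1 = 1, so |s_1 - α| = 1.
s_2 - α = 32/25 - 1 = 7/25, so |s_2 - α| = 7/25.
|s_1 - α|² = 1.
Ratio = (7/25) / 1 = 7/25.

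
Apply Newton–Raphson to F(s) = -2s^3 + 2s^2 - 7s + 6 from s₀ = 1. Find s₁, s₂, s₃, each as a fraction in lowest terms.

s₁ = 8/9, s₂ = 310/351, s₃ = 5871002/6647589

F'(s) = -6s^2 + 4s - 7.
F(1) = -1, F'(1) = -9, so s₁ = 1 - (-1)/(-9) = 8/9.
F(8/9) = -34/729, F'(8/9) = -221/27, so s₂ = (8/9) - (-34/729)/(-221/27) = 310/351.
F(310/351) = -4664/43243551, F'(310/351) = -334589/41067, so s₃ = (310/351) - (-4664/43243551)/(-334589/41067) = 5871002/6647589.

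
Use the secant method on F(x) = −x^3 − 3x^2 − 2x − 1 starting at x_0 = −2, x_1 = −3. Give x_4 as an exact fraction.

F(−2) = −1, F(−3) = 5. x_2 = (−3) − 5·((−3) − (−2))/(5 − (−1)) = −13/6.
F(−3) = 5, F(−13/6) = −125/216. x_3 = (−13/6) − (−125/216)·((−13/6) − (−3))/((−125/216) − 5) = −543/241.
F(−13/6) = −125/216, F(−543/241) = −3994375/13997521. x_4 = (−543/241) − (−3994375/13997521)·((−543/241) − (−13/6))/((−3994375/13997521) − (−125/216)) = −16583043/7095241.

−16583043/7095241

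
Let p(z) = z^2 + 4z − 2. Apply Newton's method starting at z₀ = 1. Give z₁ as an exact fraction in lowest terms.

p'(z) = 2z + 4.
p(1) = 3, p'(1) = 6, so z₁ = 1 − 3/6 = 1/2.

1/2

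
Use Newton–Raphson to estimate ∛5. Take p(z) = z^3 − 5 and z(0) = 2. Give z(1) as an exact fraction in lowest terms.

7/4

p'(z) = 3z^2.
p(2) = 3, p'(2) = 12, so z(1) = 2 − 3/12 = 7/4.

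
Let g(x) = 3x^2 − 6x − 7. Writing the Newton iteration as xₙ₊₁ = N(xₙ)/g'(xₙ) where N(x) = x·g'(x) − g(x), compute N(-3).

34

g'(x) = 6x − 6.
N(x) = x·g'(x) − g(x) = x·(6x − 6) − (3x^2 − 6x − 7) = 3x^2 + 7.
N(-3) = 34.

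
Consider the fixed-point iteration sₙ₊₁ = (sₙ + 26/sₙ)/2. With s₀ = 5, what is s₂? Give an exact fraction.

s₁ = (5 + 26/5)/2 = 51/10.
s₂ = (51/10 + 26/(51/10))/2 = 5201/1020.

5201/1020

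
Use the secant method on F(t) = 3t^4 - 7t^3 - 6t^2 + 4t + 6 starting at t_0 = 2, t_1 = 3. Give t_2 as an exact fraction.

5/2

F(2) = -18, F(3) = 18. t_2 = 3 - 18·(3 - 2)/(18 - (-18)) = 5/2.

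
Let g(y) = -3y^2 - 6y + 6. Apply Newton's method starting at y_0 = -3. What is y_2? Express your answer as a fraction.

g'(y) = -6y - 6.
g(-3) = -3, g'(-3) = 12, so y_1 = (-3) - (-3)/12 = -11/4.
g(-11/4) = -3/16, g'(-11/4) = 21/2, so y_2 = (-11/4) - (-3/16)/(21/2) = -153/56.

-153/56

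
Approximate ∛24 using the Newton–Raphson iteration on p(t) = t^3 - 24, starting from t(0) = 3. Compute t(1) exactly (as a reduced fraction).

p'(t) = 3t^2.
p(3) = 3, p'(3) = 27, so t(1) = 3 - 3/27 = 26/9.

26/9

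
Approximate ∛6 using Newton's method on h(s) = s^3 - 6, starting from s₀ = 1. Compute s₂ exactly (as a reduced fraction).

593/288

h'(s) = 3s^2.
h(1) = -5, h'(1) = 3, so s₁ = 1 - (-5)/3 = 8/3.
h(8/3) = 350/27, h'(8/3) = 64/3, so s₂ = (8/3) - (350/27)/(64/3) = 593/288.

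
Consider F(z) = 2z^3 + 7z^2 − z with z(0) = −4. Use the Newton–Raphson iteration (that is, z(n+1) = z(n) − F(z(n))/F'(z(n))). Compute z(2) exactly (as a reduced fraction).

F'(z) = 6z^2 + 14z − 1.
F(−4) = −12, F'(−4) = 39, so z(1) = (−4) − (−12)/39 = −48/13.
F(−48/13) = −3408/2197, F'(−48/13) = 4919/169, so z(2) = (−48/13) − (−3408/2197)/(4919/169) = −232704/63947.

−232704/63947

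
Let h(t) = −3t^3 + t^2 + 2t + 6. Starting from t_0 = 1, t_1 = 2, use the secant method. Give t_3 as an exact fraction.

h(1) = 6, h(2) = −10. t_2 = 2 − (−10)·(2 − 1)/((−10) − 6) = 11/8.
h(2) = −10, h(11/8) = 1455/512. t_3 = (11/8) − (1455/512)·((11/8) − 2)/((1455/512) − (−10)) = 398/263.

398/263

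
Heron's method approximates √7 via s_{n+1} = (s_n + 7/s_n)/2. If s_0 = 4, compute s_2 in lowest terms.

977/368

s_1 = (4 + 7/4)/2 = 23/8.
s_2 = (23/8 + 7/(23/8))/2 = 977/368.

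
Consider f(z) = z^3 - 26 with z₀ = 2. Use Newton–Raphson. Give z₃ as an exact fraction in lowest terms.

3224924/1087849

f'(z) = 3z^2.
f(2) = -18, f'(2) = 12, so z₁ = 2 - (-18)/12 = 7/2.
f(7/2) = 135/8, f'(7/2) = 147/4, so z₂ = (7/2) - (135/8)/(147/4) = 149/49.
f(149/49) = 249075/117649, f'(149/49) = 66603/2401, so z₃ = (149/49) - (249075/117649)/(66603/2401) = 3224924/1087849.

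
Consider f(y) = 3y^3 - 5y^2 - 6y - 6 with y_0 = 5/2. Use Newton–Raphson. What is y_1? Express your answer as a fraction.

274/101

f'(y) = 9y^2 - 10y - 6.
f(5/2) = -43/8, f'(5/2) = 101/4, so y_1 = (5/2) - (-43/8)/(101/4) = 274/101.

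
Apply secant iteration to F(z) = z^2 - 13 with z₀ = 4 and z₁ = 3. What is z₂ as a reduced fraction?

F(4) = 3, F(3) = -4. z₂ = 3 - (-4)·(3 - 4)/((-4) - 3) = 25/7.

25/7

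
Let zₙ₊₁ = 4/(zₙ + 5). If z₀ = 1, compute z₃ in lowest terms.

68/97

z₁ = 4/(1 + 5) = 2/3.
z₂ = 4/(2/3 + 5) = 12/17.
z₃ = 4/(12/17 + 5) = 68/97.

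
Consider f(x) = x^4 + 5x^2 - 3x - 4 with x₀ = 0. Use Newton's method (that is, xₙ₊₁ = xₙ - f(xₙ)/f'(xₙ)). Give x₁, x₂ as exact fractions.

f'(x) = 4x^3 + 10x - 3.
f(0) = -4, f'(0) = -3, so x₁ = 0 - (-4)/(-3) = -4/3.
f(-4/3) = 976/81, f'(-4/3) = -697/27, so x₂ = (-4/3) - (976/81)/(-697/27) = -604/697.

x₁ = -4/3, x₂ = -604/697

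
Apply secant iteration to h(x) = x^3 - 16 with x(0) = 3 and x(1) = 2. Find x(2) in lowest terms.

h(3) = 11, h(2) = -8. x(2) = 2 - (-8)·(2 - 3)/((-8) - 11) = 46/19.

46/19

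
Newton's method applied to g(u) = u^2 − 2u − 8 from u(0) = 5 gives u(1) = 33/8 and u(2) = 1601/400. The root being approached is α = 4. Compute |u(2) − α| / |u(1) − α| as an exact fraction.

u(1) − α = 33/8 − 4 = 1/8, so |u(1) − α| = 1/8.
u(2) − α = 1601/400 − 4 = 1/400, so |u(2) − α| = 1/400.
Ratio = (1/400) / (1/8) = 1/50.

1/50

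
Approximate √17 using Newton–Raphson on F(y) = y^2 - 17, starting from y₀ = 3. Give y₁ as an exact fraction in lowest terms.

13/3

F'(y) = 2y.
F(3) = -8, F'(3) = 6, so y₁ = 3 - (-8)/6 = 13/3.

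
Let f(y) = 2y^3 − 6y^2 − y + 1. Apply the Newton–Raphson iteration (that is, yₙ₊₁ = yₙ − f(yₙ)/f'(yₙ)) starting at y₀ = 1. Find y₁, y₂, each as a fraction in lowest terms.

y₁ = 3/7, y₂ = 613/1729

f'(y) = 6y^2 − 12y − 1.
f(1) = −4, f'(1) = −7, so y₁ = 1 − (−4)/(−7) = 3/7.
f(3/7) = −128/343, f'(3/7) = −247/49, so y₂ = (3/7) − (−128/343)/(−247/49) = 613/1729.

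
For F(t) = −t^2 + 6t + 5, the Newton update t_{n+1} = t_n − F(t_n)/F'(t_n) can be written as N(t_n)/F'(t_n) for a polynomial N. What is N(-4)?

F'(t) = −2t + 6.
N(t) = t·F'(t) − F(t) = t·(−2t + 6) − (−t^2 + 6t + 5) = −t^2 − 5.
N(-4) = −21.

−21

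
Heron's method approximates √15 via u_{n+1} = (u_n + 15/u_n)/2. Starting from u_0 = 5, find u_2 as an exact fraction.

u_1 = (5 + 15/5)/2 = 4.
u_2 = (4 + 15/4)/2 = 31/8.

31/8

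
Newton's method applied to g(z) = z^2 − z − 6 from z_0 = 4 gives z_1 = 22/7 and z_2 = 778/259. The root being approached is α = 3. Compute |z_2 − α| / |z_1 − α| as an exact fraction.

z_1 − α = 22/7 − 3 = 1/7, so |z_1 − α| = 1/7.
z_2 − α = 778/259 − 3 = 1/259, so |z_2 − α| = 1/259.
Ratio = (1/259) / (1/7) = 1/37.

1/37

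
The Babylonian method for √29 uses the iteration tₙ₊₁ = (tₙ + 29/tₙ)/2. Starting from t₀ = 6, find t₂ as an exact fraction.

t₁ = (6 + 29/6)/2 = 65/12.
t₂ = (65/12 + 29/(65/12))/2 = 8401/1560.

8401/1560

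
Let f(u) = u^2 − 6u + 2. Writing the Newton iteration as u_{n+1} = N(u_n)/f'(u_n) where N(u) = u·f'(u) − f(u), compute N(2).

f'(u) = 2u − 6.
N(u) = u·f'(u) − f(u) = u·(2u − 6) − (u^2 − 6u + 2) = u^2 − 2.
N(2) = 2.

2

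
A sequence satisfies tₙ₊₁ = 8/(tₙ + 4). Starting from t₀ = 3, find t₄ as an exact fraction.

t₁ = 8/(3 + 4) = 8/7.
t₂ = 8/(8/7 + 4) = 14/9.
t₃ = 8/(14/9 + 4) = 36/25.
t₄ = 8/(36/25 + 4) = 25/17.

25/17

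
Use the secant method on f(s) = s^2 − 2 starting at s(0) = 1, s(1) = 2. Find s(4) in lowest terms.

58/41

f(1) = −1, f(2) = 2. s(2) = 2 − 2·(2 − 1)/(2 − (−1)) = 4/3.
f(2) = 2, f(4/3) = −2/9. s(3) = (4/3) − (−2/9)·((4/3) − 2)/((−2/9) − 2) = 7/5.
f(4/3) = −2/9, f(7/5) = −1/25. s(4) = (7/5) − (−1/25)·((7/5) − (4/3))/((−1/25) − (−2/9)) = 58/41.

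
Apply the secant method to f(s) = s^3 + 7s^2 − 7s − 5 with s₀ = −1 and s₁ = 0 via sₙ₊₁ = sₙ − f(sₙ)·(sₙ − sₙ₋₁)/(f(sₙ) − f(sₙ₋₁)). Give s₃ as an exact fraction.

−845/1613

f(−1) = 8, f(0) = −5. s₂ = 0 − (−5)·(0 − (−1))/((−5) − 8) = −5/13.
f(0) = −5, f(−5/13) = −2920/2197. s₃ = (−5/13) − (−2920/2197)·((−5/13) − 0)/((−2920/2197) − (−5)) = −845/1613.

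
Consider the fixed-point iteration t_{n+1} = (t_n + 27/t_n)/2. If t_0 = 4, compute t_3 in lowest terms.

t_1 = (4 + 27/4)/2 = 43/8.
t_2 = (43/8 + 27/(43/8))/2 = 3577/688.
t_3 = (3577/688 + 27/(3577/688))/2 = 25575217/4921952.

25575217/4921952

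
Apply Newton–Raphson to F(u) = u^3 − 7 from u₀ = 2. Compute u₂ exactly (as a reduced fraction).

18215/9522

F'(u) = 3u^2.
F(2) = 1, F'(2) = 12, so u₁ = 2 − 1/12 = 23/12.
F(23/12) = 71/1728, F'(23/12) = 529/48, so u₂ = (23/12) − (71/1728)/(529/48) = 18215/9522.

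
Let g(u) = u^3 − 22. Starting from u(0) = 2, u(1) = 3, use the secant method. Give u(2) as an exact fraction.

g(2) = −14, g(3) = 5. u(2) = 3 − 5·(3 − 2)/(5 − (−14)) = 52/19.

52/19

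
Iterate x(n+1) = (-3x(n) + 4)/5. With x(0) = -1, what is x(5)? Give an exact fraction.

1927/3125

x(1) = (-3·(-1) + 4)/5 = 7/5.
x(2) = (-3·(7/5) + 4)/5 = -1/25.
x(3) = (-3·(-1/25) + 4)/5 = 103/125.
x(4) = (-3·(103/125) + 4)/5 = 191/625.
x(5) = (-3·(191/625) + 4)/5 = 1927/3125.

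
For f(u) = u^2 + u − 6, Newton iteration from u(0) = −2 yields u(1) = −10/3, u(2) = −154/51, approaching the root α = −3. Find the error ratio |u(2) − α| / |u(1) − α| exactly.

u(1) − α = −10/3 − (−3) = −10/3 + 3 = −1/3, so |u(1) − α| = 1/3.
u(2) − α = −154/51 − (−3) = −154/51 + 3 = −1/51, so |u(2) − α| = 1/51.
Ratio = (1/51) / (1/3) = 1/17.

1/17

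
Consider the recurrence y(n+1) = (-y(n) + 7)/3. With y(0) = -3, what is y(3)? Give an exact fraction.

y(1) = (-(-3) + 7)/3 = 10/3.
y(2) = (-(10/3) + 7)/3 = 11/9.
y(3) = (-(11/9) + 7)/3 = 52/27.

52/27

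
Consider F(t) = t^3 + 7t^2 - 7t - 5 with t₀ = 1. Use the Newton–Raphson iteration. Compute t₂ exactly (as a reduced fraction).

1513/1155

F'(t) = 3t^2 + 14t - 7.
F(1) = -4, F'(1) = 10, so t₁ = 1 - (-4)/10 = 7/5.
F(7/5) = 208/125, F'(7/5) = 462/25, so t₂ = (7/5) - (208/125)/(462/25) = 1513/1155.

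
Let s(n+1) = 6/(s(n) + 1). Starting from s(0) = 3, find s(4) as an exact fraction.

s(1) = 6/(3 + 1) = 3/2.
s(2) = 6/(3/2 + 1) = 12/5.
s(3) = 6/(12/5 + 1) = 30/17.
s(4) = 6/(30/17 + 1) = 102/47.

102/47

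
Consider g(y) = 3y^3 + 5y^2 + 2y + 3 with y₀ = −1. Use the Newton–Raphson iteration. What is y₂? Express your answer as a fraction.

−307/106

g'(y) = 9y^2 + 10y + 2.
g(−1) = 3, g'(−1) = 1, so y₁ = (−1) − 3/1 = −4.
g(−4) = −117, g'(−4) = 106, so y₂ = (−4) − (−117)/106 = −307/106.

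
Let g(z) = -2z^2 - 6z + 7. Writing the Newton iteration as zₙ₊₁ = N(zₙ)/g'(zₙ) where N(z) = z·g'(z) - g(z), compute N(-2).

g'(z) = -4z - 6.
N(z) = z·g'(z) - g(z) = z·(-4z - 6) - (-2z^2 - 6z + 7) = -2z^2 - 7.
N(-2) = -15.

-15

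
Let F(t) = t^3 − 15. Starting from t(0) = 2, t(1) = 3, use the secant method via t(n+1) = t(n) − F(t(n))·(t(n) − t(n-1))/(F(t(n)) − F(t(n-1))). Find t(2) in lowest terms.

F(2) = −7, F(3) = 12. t(2) = 3 − 12·(3 − 2)/(12 − (−7)) = 45/19.

45/19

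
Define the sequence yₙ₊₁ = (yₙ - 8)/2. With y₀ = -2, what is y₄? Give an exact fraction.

-61/8

y₁ = ((-2) - 8)/2 = -5.
y₂ = ((-5) - 8)/2 = -13/2.
y₃ = ((-13/2) - 8)/2 = -29/4.
y₄ = ((-29/4) - 8)/2 = -61/8.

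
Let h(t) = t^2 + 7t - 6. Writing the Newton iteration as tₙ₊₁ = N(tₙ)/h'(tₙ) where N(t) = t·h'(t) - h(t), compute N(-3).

h'(t) = 2t + 7.
N(t) = t·h'(t) - h(t) = t·(2t + 7) - (t^2 + 7t - 6) = t^2 + 6.
N(-3) = 15.

15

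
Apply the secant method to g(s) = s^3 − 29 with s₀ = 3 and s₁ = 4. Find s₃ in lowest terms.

157673/51397

g(3) = −2, g(4) = 35. s₂ = 4 − 35·(4 − 3)/(35 − (−2)) = 113/37.
g(4) = 35, g(113/37) = −26040/50653. s₃ = (113/37) − (−26040/50653)·((113/37) − 4)/((−26040/50653) − 35) = 157673/51397.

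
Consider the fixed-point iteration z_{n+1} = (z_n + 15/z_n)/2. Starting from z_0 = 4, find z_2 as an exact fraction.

1921/496

z_1 = (4 + 15/4)/2 = 31/8.
z_2 = (31/8 + 15/(31/8))/2 = 1921/496.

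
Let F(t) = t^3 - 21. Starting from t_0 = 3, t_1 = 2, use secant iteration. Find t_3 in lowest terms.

16659/5983

F(3) = 6, F(2) = -13. t_2 = 2 - (-13)·(2 - 3)/((-13) - 6) = 51/19.
F(2) = -13, F(51/19) = -11388/6859. t_3 = (51/19) - (-11388/6859)·((51/19) - 2)/((-11388/6859) - (-13)) = 16659/5983.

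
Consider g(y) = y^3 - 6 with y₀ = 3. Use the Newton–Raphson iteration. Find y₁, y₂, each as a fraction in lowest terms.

g'(y) = 3y^2.
g(3) = 21, g'(3) = 27, so y₁ = 3 - 21/27 = 20/9.
g(20/9) = 3626/729, g'(20/9) = 400/27, so y₂ = (20/9) - (3626/729)/(400/27) = 10187/5400.

y₁ = 20/9, y₂ = 10187/5400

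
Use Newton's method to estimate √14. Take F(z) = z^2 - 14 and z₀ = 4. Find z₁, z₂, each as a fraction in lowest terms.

F'(z) = 2z.
F(4) = 2, F'(4) = 8, so z₁ = 4 - 2/8 = 15/4.
F(15/4) = 1/16, F'(15/4) = 15/2, so z₂ = (15/4) - (1/16)/(15/2) = 449/120.

z₁ = 15/4, z₂ = 449/120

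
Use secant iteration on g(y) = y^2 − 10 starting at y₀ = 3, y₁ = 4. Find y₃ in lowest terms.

79/25

g(3) = −1, g(4) = 6. y₂ = 4 − 6·(4 − 3)/(6 − (−1)) = 22/7.
g(4) = 6, g(22/7) = −6/49. y₃ = (22/7) − (−6/49)·((22/7) − 4)/((−6/49) − 6) = 79/25.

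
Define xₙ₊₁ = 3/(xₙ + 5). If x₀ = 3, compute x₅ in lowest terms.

3972/7337

x₁ = 3/(3 + 5) = 3/8.
x₂ = 3/(3/8 + 5) = 24/43.
x₃ = 3/(24/43 + 5) = 129/239.
x₄ = 3/(129/239 + 5) = 717/1324.
x₅ = 3/(717/1324 + 5) = 3972/7337.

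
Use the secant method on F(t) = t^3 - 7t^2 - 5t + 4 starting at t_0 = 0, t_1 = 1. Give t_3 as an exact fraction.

F(0) = 4, F(1) = -7. t_2 = 1 - (-7)·(1 - 0)/((-7) - 4) = 4/11.
F(1) = -7, F(4/11) = 1736/1331. t_3 = (4/11) - (1736/1331)·((4/11) - 1)/((1736/1331) - (-7)) = 732/1579.

732/1579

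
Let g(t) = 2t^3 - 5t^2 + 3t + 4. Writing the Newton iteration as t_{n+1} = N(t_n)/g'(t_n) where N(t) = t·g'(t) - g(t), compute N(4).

g'(t) = 6t^2 - 10t + 3.
N(t) = t·g'(t) - g(t) = t·(6t^2 - 10t + 3) - (2t^3 - 5t^2 + 3t + 4) = 4t^3 - 5t^2 - 4.
N(4) = 172.

172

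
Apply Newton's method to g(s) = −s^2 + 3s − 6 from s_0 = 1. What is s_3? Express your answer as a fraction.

67/119

g'(s) = −2s + 3.
g(1) = −4, g'(1) = 1, so s_1 = 1 − (−4)/1 = 5.
g(5) = −16, g'(5) = −7, so s_2 = 5 − (−16)/(−7) = 19/7.
g(19/7) = −256/49, g'(19/7) = −17/7, so s_3 = (19/7) − (−256/49)/(−17/7) = 67/119.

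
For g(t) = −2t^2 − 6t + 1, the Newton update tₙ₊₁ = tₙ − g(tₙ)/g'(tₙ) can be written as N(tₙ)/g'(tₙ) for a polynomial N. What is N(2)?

−9

g'(t) = −4t − 6.
N(t) = t·g'(t) − g(t) = t·(−4t − 6) − (−2t^2 − 6t + 1) = −2t^2 − 1.
N(2) = −9.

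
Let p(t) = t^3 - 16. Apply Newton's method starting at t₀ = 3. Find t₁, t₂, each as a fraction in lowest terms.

t₁ = 70/27, t₂ = 250232/99225

p'(t) = 3t^2.
p(3) = 11, p'(3) = 27, so t₁ = 3 - 11/27 = 70/27.
p(70/27) = 28072/19683, p'(70/27) = 4900/243, so t₂ = (70/27) - (28072/19683)/(4900/243) = 250232/99225.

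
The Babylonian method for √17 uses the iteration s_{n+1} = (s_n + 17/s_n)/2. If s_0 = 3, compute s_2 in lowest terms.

161/39

s_1 = (3 + 17/3)/2 = 13/3.
s_2 = (13/3 + 17/(13/3))/2 = 161/39.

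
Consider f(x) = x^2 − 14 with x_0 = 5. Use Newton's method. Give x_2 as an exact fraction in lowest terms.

f'(x) = 2x.
f(5) = 11, f'(5) = 10, so x_1 = 5 − 11/10 = 39/10.
f(39/10) = 121/100, f'(39/10) = 39/5, so x_2 = (39/10) − (121/100)/(39/5) = 2921/780.

2921/780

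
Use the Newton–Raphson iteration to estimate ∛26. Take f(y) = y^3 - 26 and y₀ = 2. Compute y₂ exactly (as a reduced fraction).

f'(y) = 3y^2.
f(2) = -18, f'(2) = 12, so y₁ = 2 - (-18)/12 = 7/2.
f(7/2) = 135/8, f'(7/2) = 147/4, so y₂ = (7/2) - (135/8)/(147/4) = 149/49.

149/49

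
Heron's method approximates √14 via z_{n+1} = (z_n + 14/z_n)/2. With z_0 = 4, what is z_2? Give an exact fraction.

449/120

z_1 = (4 + 14/4)/2 = 15/4.
z_2 = (15/4 + 14/(15/4))/2 = 449/120.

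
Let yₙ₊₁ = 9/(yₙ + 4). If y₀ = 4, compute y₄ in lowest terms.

2124/1313

y₁ = 9/(4 + 4) = 9/8.
y₂ = 9/(9/8 + 4) = 72/41.
y₃ = 9/(72/41 + 4) = 369/236.
y₄ = 9/(369/236 + 4) = 2124/1313.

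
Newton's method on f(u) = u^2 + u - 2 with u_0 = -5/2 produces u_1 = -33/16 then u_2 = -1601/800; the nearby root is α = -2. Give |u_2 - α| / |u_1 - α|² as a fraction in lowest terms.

8/25

u_1 - α = -33/16 - (-2) = -33/16 + 2 = -1/16, so |u_1 - α| = 1/16.
u_2 - α = -1601/800 - (-2) = -1601/800 + 2 = -1/800, so |u_2 - α| = 1/800.
|u_1 - α|² = 1/256.
Ratio = (1/800) / (1/256) = 8/25.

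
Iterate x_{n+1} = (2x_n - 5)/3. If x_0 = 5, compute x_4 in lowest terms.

x_1 = (2·5 - 5)/3 = 5/3.
x_2 = (2·(5/3) - 5)/3 = -5/9.
x_3 = (2·(-5/9) - 5)/3 = -55/27.
x_4 = (2·(-55/27) - 5)/3 = -245/81.

-245/81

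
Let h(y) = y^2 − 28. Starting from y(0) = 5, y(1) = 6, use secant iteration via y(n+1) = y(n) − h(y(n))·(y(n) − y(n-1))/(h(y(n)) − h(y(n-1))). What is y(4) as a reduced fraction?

9530/1801

h(5) = −3, h(6) = 8. y(2) = 6 − 8·(6 − 5)/(8 − (−3)) = 58/11.
h(6) = 8, h(58/11) = −24/121. y(3) = (58/11) − (−24/121)·((58/11) − 6)/((−24/121) − 8) = 164/31.
h(58/11) = −24/121, h(164/31) = −12/961. y(4) = (164/31) − (−12/961)·((164/31) − (58/11))/((−12/961) − (−24/121)) = 9530/1801.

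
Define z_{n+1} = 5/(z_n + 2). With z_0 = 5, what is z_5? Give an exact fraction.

1205/847

z_1 = 5/(5 + 2) = 5/7.
z_2 = 5/(5/7 + 2) = 35/19.
z_3 = 5/(35/19 + 2) = 95/73.
z_4 = 5/(95/73 + 2) = 365/241.
z_5 = 5/(365/241 + 2) = 1205/847.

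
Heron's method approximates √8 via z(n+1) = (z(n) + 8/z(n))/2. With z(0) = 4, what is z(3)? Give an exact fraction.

z(1) = (4 + 8/4)/2 = 3.
z(2) = (3 + 8/3)/2 = 17/6.
z(3) = (17/6 + 8/(17/6))/2 = 577/204.

577/204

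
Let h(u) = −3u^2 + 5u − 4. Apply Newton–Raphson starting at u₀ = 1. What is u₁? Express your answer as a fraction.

h'(u) = −6u + 5.
h(1) = −2, h'(1) = −1, so u₁ = 1 − (−2)/(−1) = −1.

−1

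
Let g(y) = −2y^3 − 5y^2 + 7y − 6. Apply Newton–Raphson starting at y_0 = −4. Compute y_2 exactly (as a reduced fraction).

g'(y) = −6y^2 − 10y + 7.
g(−4) = 14, g'(−4) = −49, so y_1 = (−4) − 14/(−49) = −26/7.
g(−26/7) = 516/343, g'(−26/7) = −1893/49, so y_2 = (−26/7) − (516/343)/(−1893/49) = −16234/4417.

−16234/4417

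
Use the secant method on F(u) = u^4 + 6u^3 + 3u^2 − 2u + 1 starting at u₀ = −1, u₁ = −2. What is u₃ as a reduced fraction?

F(−1) = 1, F(−2) = −15. u₂ = (−2) − (−15)·((−2) − (−1))/((−15) − 1) = −17/16.
F(−2) = −15, F(−17/16) = 38625/65536. u₃ = (−17/16) − (38625/65536)·((−17/16) − (−2))/((38625/65536) − (−15)) = −74782/68111.

−74782/68111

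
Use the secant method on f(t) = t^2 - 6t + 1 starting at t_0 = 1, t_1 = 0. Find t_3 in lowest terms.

5/29

f(1) = -4, f(0) = 1. t_2 = 0 - 1·(0 - 1)/(1 - (-4)) = 1/5.
f(0) = 1, f(1/5) = -4/25. t_3 = (1/5) - (-4/25)·((1/5) - 0)/((-4/25) - 1) = 5/29.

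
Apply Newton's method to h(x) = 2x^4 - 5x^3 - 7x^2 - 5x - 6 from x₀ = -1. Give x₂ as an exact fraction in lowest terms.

h'(x) = 8x^3 - 15x^2 - 14x - 5.
h(-1) = -1, h'(-1) = -14, so x₁ = (-1) - (-1)/(-14) = -15/14.
h(-15/14) = 513/4802, h'(-15/14) = -23405/1372, so x₂ = (-15/14) - (513/4802)/(-23405/1372) = -349023/327670.

-349023/327670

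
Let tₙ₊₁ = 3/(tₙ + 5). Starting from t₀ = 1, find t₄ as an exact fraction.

t₁ = 3/(1 + 5) = 1/2.
t₂ = 3/(1/2 + 5) = 6/11.
t₃ = 3/(6/11 + 5) = 33/61.
t₄ = 3/(33/61 + 5) = 183/338.

183/338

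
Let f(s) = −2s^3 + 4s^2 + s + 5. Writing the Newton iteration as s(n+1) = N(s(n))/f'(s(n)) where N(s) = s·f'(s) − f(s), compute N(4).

−197

f'(s) = −6s^2 + 8s + 1.
N(s) = s·f'(s) − f(s) = s·(−6s^2 + 8s + 1) − (−2s^3 + 4s^2 + s + 5) = −4s^3 + 4s^2 − 5.
N(4) = −197.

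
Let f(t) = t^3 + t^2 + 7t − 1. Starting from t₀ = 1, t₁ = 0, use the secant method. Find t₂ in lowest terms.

1/9

f(1) = 8, f(0) = −1. t₂ = 0 − (−1)·(0 − 1)/((−1) − 8) = 1/9.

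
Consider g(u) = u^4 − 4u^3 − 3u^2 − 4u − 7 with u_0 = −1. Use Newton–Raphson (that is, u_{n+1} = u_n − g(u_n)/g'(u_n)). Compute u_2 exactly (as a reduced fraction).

−666487/624904

g'(u) = 4u^3 − 12u^2 − 6u − 4.
g(−1) = −1, g'(−1) = −14, so u_1 = (−1) − (−1)/(−14) = −15/14.
g(−15/14) = 3053/38416, g'(−15/14) = −11159/686, so u_2 = (−15/14) − (3053/38416)/(−11159/686) = −666487/624904.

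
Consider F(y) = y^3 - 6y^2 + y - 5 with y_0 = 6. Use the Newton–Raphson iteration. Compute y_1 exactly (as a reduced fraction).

221/37

F'(y) = 3y^2 - 12y + 1.
F(6) = 1, F'(6) = 37, so y_1 = 6 - 1/37 = 221/37.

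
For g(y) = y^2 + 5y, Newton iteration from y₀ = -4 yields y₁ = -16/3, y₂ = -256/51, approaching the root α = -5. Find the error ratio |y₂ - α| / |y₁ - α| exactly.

1/17

y₁ - α = -16/3 - (-5) = -16/3 + 5 = -1/3, so |y₁ - α| = 1/3.
y₂ - α = -256/51 - (-5) = -256/51 + 5 = -1/51, so |y₂ - α| = 1/51.
Ratio = (1/51) / (1/3) = 1/17.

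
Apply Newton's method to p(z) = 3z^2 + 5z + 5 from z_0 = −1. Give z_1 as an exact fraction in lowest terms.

2

p'(z) = 6z + 5.
p(−1) = 3, p'(−1) = −1, so z_1 = (−1) − 3/(−1) = 2.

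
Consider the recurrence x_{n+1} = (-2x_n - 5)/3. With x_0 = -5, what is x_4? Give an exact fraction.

x_1 = (-2·(-5) - 5)/3 = 5/3.
x_2 = (-2·(5/3) - 5)/3 = -25/9.
x_3 = (-2·(-25/9) - 5)/3 = 5/27.
x_4 = (-2·(5/27) - 5)/3 = -145/81.

-145/81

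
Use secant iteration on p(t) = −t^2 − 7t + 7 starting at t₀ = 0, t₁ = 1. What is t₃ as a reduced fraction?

63/71

p(0) = 7, p(1) = −1. t₂ = 1 − (−1)·(1 − 0)/((−1) − 7) = 7/8.
p(1) = −1, p(7/8) = 7/64. t₃ = (7/8) − (7/64)·((7/8) − 1)/((7/64) − (−1)) = 63/71.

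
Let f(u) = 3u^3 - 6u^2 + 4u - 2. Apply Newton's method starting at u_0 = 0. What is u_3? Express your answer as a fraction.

602/169

f'(u) = 9u^2 - 12u + 4.
f(0) = -2, f'(0) = 4, so u_1 = 0 - (-2)/4 = 1/2.
f(1/2) = -9/8, f'(1/2) = 1/4, so u_2 = (1/2) - (-9/8)/(1/4) = 5.
f(5) = 243, f'(5) = 169, so u_3 = 5 - 243/169 = 602/169.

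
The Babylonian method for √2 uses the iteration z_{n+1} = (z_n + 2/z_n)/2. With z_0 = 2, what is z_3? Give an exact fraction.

577/408

z_1 = (2 + 2/2)/2 = 3/2.
z_2 = (3/2 + 2/(3/2))/2 = 17/12.
z_3 = (17/12 + 2/(17/12))/2 = 577/408.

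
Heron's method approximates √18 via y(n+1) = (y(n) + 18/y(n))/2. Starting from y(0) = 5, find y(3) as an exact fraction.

26628001/6276280

y(1) = (5 + 18/5)/2 = 43/10.
y(2) = (43/10 + 18/(43/10))/2 = 3649/860.
y(3) = (3649/860 + 18/(3649/860))/2 = 26628001/6276280.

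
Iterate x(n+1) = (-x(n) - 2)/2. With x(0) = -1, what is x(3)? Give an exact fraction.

-5/8

x(1) = (-(-1) - 2)/2 = -1/2.
x(2) = (-(-1/2) - 2)/2 = -3/4.
x(3) = (-(-3/4) - 2)/2 = -5/8.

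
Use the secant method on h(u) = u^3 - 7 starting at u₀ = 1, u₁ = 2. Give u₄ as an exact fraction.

h(1) = -6, h(2) = 1. u₂ = 2 - 1·(2 - 1)/(1 - (-6)) = 13/7.
h(2) = 1, h(13/7) = -204/343. u₃ = (13/7) - (-204/343)·((13/7) - 2)/((-204/343) - 1) = 1045/547.
h(13/7) = -204/343, h(1045/547) = -4505136/163667323. u₄ = (1045/547) - (-4505136/163667323)·((1045/547) - (13/7))/((-4505136/163667323) - (-204/343)) = 99535299/52030837.

99535299/52030837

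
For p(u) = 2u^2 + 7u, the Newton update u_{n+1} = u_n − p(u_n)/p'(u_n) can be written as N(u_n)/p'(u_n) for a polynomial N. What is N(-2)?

p'(u) = 4u + 7.
N(u) = u·p'(u) − p(u) = u·(4u + 7) − (2u^2 + 7u) = 2u^2.
N(-2) = 8.

8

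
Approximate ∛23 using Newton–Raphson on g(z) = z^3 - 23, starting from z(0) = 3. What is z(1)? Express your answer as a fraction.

77/27

g'(z) = 3z^2.
g(3) = 4, g'(3) = 27, so z(1) = 3 - 4/27 = 77/27.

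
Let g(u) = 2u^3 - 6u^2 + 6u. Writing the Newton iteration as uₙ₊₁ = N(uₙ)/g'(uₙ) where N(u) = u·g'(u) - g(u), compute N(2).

g'(u) = 6u^2 - 12u + 6.
N(u) = u·g'(u) - g(u) = u·(6u^2 - 12u + 6) - (2u^3 - 6u^2 + 6u) = 4u^3 - 6u^2.
N(2) = 8.

8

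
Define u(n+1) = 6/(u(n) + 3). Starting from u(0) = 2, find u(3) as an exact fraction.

u(1) = 6/(2 + 3) = 6/5.
u(2) = 6/(6/5 + 3) = 10/7.
u(3) = 6/(10/7 + 3) = 42/31.

42/31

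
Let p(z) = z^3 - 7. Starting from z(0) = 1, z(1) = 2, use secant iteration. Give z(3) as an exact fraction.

p(1) = -6, p(2) = 1. z(2) = 2 - 1·(2 - 1)/(1 - (-6)) = 13/7.
p(2) = 1, p(13/7) = -204/343. z(3) = (13/7) - (-204/343)·((13/7) - 2)/((-204/343) - 1) = 1045/547.

1045/547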